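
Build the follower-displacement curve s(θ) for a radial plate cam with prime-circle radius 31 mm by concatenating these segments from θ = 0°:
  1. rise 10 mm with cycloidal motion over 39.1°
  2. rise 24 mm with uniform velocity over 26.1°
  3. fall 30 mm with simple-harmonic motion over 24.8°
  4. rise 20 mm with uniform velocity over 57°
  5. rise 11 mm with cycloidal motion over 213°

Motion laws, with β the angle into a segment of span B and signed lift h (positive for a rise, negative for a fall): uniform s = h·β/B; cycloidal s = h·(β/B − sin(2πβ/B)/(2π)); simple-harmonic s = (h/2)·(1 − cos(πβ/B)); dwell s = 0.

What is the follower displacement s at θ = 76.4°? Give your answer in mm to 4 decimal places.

seg 1 [0°–39.1°] cycloidal, h=10: full span → s += 10 → s = 10.0000
seg 2 [39.1°–65.2°] uniform, h=24: full span → s += 24 → s = 34.0000
seg 3 [65.2°–90°] simple-harmonic, h=-30: θ=76.4° here. β=11.2, B=24.8. -30/2·(1 − cos(π·0.4516)) = -12.7286 → s = 21.2714

21.2714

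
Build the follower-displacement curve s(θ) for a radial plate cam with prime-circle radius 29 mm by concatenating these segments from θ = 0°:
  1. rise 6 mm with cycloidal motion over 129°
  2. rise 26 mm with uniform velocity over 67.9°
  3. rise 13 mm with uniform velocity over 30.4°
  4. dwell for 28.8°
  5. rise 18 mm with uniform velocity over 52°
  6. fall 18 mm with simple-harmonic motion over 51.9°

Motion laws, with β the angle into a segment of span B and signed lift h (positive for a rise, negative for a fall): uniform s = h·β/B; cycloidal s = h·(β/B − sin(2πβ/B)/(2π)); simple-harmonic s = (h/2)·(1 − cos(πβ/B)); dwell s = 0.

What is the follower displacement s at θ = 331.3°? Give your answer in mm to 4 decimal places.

seg 1 [0°–129°] cycloidal, h=6: full span → s += 6 → s = 6.0000
seg 2 [129°–196.9°] uniform, h=26: full span → s += 26 → s = 32.0000
seg 3 [196.9°–227.3°] uniform, h=13: full span → s += 13 → s = 45.0000
seg 4 [227.3°–256.1°] dwell: s stays 45.0000
seg 5 [256.1°–308.1°] uniform, h=18: full span → s += 18 → s = 63.0000
seg 6 [308.1°–360°] simple-harmonic, h=-18: θ=331.3° here. β=23.2, B=51.9. -18/2·(1 − cos(π·0.4470)) = -7.5088 → s = 55.4912

55.4912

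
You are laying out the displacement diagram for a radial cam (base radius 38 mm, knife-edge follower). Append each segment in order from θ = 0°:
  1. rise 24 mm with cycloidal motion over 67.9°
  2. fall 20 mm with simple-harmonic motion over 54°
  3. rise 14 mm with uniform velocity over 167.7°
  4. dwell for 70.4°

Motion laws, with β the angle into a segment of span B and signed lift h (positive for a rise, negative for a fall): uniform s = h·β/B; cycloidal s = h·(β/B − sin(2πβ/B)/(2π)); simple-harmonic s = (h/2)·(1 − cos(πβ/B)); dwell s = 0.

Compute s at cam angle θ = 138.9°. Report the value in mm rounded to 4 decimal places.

seg 1 [0°–67.9°] cycloidal, h=24: full span → s += 24 → s = 24.0000
seg 2 [67.9°–121.9°] simple-harmonic, h=-20: full span → s += -20 → s = 4.0000
seg 3 [121.9°–289.6°] uniform, h=14: θ=138.9° here. β=17, B=167.7. 14·17/167.7 = 1.4192 → s = 5.4192

5.4192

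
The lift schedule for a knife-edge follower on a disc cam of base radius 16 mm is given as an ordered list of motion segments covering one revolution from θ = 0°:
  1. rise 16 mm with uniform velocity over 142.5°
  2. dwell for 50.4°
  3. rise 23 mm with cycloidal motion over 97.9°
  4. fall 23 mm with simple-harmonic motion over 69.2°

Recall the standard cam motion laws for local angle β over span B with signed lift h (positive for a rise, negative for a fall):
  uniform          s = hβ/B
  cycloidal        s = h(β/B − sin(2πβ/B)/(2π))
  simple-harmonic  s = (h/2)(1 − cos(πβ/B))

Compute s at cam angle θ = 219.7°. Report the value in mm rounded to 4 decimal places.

seg 1 [0°–142.5°] uniform, h=16: full span → s += 16 → s = 16.0000
seg 2 [142.5°–192.9°] dwell: s stays 16.0000
seg 3 [192.9°–290.8°] cycloidal, h=23: θ=219.7° here. β=26.8, B=97.9. 23·(0.2737 − sin(2π·0.2737)/(2π)) = 2.6763 → s = 18.6763

18.6763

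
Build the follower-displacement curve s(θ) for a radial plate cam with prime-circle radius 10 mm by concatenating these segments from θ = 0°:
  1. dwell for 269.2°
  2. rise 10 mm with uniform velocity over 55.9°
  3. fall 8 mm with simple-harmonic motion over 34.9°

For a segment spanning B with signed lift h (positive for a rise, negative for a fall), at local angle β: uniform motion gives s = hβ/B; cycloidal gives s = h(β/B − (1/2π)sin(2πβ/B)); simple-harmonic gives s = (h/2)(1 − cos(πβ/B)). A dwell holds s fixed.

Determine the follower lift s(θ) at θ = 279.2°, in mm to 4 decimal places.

seg 1 [0°–269.2°] dwell: s stays 0.0000
seg 2 [269.2°–325.1°] uniform, h=10: θ=279.2° here. β=10, B=55.9. 10·10/55.9 = 1.7889 → s = 1.7889

1.7889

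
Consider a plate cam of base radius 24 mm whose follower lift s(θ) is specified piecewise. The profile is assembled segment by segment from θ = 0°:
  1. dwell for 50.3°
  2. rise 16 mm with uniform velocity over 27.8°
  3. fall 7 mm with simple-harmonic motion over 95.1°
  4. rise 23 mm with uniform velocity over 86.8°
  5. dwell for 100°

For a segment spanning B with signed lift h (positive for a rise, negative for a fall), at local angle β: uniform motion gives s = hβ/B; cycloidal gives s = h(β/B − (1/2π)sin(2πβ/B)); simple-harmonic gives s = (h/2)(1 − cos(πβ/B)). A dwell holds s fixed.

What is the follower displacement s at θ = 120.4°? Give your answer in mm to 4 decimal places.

seg 1 [0°–50.3°] dwell: s stays 0.0000
seg 2 [50.3°–78.1°] uniform, h=16: full span → s += 16 → s = 16.0000
seg 3 [78.1°–173.2°] simple-harmonic, h=-7: θ=120.4° here. β=42.3, B=95.1. -7/2·(1 − cos(π·0.4448)) = -2.8960 → s = 13.1040

13.1040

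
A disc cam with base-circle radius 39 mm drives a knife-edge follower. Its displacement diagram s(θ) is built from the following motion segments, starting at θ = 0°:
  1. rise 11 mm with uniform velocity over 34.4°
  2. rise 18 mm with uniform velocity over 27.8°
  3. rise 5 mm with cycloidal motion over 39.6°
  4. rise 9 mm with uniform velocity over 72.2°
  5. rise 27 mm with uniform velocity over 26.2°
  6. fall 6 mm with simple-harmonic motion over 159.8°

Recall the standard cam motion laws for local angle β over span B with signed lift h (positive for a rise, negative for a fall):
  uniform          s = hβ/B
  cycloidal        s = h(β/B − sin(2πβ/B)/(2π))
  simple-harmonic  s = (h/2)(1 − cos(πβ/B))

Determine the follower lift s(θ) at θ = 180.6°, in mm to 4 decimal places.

seg 1 [0°–34.4°] uniform, h=11: full span → s += 11 → s = 11.0000
seg 2 [34.4°–62.2°] uniform, h=18: full span → s += 18 → s = 29.0000
seg 3 [62.2°–101.8°] cycloidal, h=5: full span → s += 5 → s = 34.0000
seg 4 [101.8°–174°] uniform, h=9: full span → s += 9 → s = 43.0000
seg 5 [174°–200.2°] uniform, h=27: θ=180.6° here. β=6.6, B=26.2. 27·6.6/26.2 = 6.8015 → s = 49.8015

49.8015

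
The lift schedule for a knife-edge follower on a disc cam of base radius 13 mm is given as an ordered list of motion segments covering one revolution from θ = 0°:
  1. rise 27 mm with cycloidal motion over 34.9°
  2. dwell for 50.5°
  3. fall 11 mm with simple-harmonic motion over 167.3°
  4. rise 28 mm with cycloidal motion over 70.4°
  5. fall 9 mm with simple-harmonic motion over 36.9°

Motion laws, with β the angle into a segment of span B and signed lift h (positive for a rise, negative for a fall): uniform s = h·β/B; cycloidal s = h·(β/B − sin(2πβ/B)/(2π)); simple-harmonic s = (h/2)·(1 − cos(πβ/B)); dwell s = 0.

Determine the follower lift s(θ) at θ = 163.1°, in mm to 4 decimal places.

seg 1 [0°–34.9°] cycloidal, h=27: full span → s += 27 → s = 27.0000
seg 2 [34.9°–85.4°] dwell: s stays 27.0000
seg 3 [85.4°–252.7°] simple-harmonic, h=-11: θ=163.1° here. β=77.7, B=167.3. -11/2·(1 − cos(π·0.4644)) = -4.8868 → s = 22.1132

22.1132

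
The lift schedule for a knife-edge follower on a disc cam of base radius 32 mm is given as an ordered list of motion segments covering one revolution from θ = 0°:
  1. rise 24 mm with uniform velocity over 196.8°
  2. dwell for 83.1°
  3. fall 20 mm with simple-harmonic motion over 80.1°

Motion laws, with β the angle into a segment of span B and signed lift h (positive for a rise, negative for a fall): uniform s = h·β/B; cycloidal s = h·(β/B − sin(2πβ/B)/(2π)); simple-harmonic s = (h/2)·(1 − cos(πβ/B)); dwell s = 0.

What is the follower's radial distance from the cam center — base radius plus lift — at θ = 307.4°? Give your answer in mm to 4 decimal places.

seg 1 [0°–196.8°] uniform, h=24: full span → s += 24 → s = 24.0000
seg 2 [196.8°–279.9°] dwell: s stays 24.0000
seg 3 [279.9°–360°] simple-harmonic, h=-20: θ=307.4° here. β=27.5, B=80.1. -20/2·(1 − cos(π·0.3433)) = -5.2741 → s = 18.7259
radial distance = base radius + s = 32 + 18.7259 = 50.7259

50.7259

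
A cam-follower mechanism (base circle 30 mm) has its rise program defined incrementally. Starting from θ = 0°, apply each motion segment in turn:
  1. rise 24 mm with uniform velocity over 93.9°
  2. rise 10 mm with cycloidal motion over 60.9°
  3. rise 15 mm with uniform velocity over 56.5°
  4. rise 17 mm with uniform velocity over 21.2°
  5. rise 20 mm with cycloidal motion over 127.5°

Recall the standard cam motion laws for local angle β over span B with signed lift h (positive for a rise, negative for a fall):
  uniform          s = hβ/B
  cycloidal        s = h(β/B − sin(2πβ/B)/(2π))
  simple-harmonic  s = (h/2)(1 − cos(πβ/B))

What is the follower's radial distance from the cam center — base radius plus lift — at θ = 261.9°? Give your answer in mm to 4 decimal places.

seg 1 [0°–93.9°] uniform, h=24: full span → s += 24 → s = 24.0000
seg 2 [93.9°–154.8°] cycloidal, h=10: full span → s += 10 → s = 34.0000
seg 3 [154.8°–211.3°] uniform, h=15: full span → s += 15 → s = 49.0000
seg 4 [211.3°–232.5°] uniform, h=17: full span → s += 17 → s = 66.0000
seg 5 [232.5°–360°] cycloidal, h=20: θ=261.9° here. β=29.4, B=127.5. 20·(0.2306 − sin(2π·0.2306)/(2π)) = 1.4523 → s = 67.4523
radial distance = base radius + s = 30 + 67.4523 = 97.4523

97.4523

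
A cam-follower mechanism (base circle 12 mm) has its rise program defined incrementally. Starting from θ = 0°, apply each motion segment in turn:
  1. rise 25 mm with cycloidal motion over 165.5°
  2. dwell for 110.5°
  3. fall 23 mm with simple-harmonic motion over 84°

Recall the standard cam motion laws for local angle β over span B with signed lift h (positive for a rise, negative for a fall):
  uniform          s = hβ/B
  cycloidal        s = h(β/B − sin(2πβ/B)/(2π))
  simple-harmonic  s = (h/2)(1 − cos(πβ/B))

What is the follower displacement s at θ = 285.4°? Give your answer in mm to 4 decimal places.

seg 1 [0°–165.5°] cycloidal, h=25: full span → s += 25 → s = 25.0000
seg 2 [165.5°–276°] dwell: s stays 25.0000
seg 3 [276°–360°] simple-harmonic, h=-23: θ=285.4° here. β=9.4, B=84. -23/2·(1 − cos(π·0.1119)) = -0.7034 → s = 24.2966

24.2966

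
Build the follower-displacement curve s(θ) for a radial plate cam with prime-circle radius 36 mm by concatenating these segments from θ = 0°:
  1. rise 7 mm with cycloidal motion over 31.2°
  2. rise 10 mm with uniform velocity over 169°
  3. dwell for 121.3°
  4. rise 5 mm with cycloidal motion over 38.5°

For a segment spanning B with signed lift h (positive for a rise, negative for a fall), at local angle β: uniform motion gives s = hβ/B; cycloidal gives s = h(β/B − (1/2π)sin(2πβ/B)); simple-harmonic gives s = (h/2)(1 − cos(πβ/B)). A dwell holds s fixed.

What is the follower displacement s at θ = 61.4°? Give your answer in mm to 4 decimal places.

seg 1 [0°–31.2°] cycloidal, h=7: full span → s += 7 → s = 7.0000
seg 2 [31.2°–200.2°] uniform, h=10: θ=61.4° here. β=30.2, B=169. 10·30.2/169 = 1.7870 → s = 8.7870

8.7870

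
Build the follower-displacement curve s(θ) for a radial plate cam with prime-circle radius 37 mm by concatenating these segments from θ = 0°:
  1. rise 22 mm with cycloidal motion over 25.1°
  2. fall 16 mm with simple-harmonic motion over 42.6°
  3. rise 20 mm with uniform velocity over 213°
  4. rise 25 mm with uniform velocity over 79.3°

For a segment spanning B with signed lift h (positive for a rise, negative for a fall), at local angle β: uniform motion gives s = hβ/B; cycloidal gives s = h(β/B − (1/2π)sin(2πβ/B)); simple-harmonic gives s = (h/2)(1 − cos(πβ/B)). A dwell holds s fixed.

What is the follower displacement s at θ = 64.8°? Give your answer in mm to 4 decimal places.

seg 1 [0°–25.1°] cycloidal, h=22: full span → s += 22 → s = 22.0000
seg 2 [25.1°–67.7°] simple-harmonic, h=-16: θ=64.8° here. β=39.7, B=42.6. -16/2·(1 − cos(π·0.9319)) = -15.8177 → s = 6.1823

6.1823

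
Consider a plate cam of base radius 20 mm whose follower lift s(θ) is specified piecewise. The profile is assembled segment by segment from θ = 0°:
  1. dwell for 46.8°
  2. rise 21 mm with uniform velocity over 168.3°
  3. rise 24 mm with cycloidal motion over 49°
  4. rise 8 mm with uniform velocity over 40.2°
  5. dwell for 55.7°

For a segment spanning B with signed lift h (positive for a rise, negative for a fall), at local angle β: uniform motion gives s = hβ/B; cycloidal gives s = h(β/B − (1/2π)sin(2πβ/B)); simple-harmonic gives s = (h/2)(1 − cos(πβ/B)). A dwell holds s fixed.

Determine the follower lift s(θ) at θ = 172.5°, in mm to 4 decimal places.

seg 1 [0°–46.8°] dwell: s stays 0.0000
seg 2 [46.8°–215.1°] uniform, h=21: θ=172.5° here. β=125.7, B=168.3. 21·125.7/168.3 = 15.6845 → s = 15.6845

15.6845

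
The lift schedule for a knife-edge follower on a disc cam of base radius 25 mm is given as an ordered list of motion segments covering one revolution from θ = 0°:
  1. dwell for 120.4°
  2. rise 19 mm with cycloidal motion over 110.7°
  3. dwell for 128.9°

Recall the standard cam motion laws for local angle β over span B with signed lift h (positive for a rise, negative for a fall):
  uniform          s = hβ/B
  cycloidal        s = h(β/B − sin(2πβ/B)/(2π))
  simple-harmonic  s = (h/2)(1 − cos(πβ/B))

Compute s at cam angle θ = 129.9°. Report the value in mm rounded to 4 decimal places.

seg 1 [0°–120.4°] dwell: s stays 0.0000
seg 2 [120.4°–231.1°] cycloidal, h=19: θ=129.9° here. β=9.5, B=110.7. 19·(0.0858 − sin(2π·0.0858)/(2π)) = 0.0779 → s = 0.0779

0.0779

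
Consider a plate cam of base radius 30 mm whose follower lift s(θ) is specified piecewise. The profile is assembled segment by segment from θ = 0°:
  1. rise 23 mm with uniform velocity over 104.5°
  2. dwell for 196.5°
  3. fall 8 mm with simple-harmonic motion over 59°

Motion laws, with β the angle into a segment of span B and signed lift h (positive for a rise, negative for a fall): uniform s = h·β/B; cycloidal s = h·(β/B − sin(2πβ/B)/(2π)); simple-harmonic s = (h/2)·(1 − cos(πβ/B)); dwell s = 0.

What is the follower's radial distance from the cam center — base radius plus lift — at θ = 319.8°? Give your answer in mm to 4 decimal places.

seg 1 [0°–104.5°] uniform, h=23: full span → s += 23 → s = 23.0000
seg 2 [104.5°–301°] dwell: s stays 23.0000
seg 3 [301°–360°] simple-harmonic, h=-8: θ=319.8° here. β=18.8, B=59. -8/2·(1 − cos(π·0.3186)) = -1.8423 → s = 21.1577
radial distance = base radius + s = 30 + 21.1577 = 51.1577

51.1577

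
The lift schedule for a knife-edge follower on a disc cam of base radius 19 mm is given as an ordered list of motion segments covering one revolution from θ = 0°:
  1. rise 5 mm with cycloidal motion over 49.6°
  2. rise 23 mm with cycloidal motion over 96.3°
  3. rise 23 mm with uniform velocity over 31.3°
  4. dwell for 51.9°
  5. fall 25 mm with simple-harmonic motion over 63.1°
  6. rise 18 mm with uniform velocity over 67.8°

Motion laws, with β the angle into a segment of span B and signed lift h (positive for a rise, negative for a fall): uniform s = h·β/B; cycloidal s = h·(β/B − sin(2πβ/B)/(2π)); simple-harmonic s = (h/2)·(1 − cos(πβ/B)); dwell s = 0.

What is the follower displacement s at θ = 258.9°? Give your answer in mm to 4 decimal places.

seg 1 [0°–49.6°] cycloidal, h=5: full span → s += 5 → s = 5.0000
seg 2 [49.6°–145.9°] cycloidal, h=23: full span → s += 23 → s = 28.0000
seg 3 [145.9°–177.2°] uniform, h=23: full span → s += 23 → s = 51.0000
seg 4 [177.2°–229.1°] dwell: s stays 51.0000
seg 5 [229.1°–292.2°] simple-harmonic, h=-25: θ=258.9° here. β=29.8, B=63.1. -25/2·(1 − cos(π·0.4723)) = -11.4123 → s = 39.5877

39.5877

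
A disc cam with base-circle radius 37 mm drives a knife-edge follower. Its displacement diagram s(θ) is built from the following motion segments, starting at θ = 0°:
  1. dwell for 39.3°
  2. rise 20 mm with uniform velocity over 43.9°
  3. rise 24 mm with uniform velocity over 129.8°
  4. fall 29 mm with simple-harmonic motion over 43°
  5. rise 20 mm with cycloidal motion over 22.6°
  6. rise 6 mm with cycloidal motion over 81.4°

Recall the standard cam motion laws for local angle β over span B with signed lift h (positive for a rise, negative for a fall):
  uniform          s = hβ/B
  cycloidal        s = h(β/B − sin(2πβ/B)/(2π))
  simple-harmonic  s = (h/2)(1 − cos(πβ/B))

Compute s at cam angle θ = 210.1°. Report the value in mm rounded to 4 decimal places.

seg 1 [0°–39.3°] dwell: s stays 0.0000
seg 2 [39.3°–83.2°] uniform, h=20: full span → s += 20 → s = 20.0000
seg 3 [83.2°–213°] uniform, h=24: θ=210.1° here. β=126.9, B=129.8. 24·126.9/129.8 = 23.4638 → s = 43.4638

43.4638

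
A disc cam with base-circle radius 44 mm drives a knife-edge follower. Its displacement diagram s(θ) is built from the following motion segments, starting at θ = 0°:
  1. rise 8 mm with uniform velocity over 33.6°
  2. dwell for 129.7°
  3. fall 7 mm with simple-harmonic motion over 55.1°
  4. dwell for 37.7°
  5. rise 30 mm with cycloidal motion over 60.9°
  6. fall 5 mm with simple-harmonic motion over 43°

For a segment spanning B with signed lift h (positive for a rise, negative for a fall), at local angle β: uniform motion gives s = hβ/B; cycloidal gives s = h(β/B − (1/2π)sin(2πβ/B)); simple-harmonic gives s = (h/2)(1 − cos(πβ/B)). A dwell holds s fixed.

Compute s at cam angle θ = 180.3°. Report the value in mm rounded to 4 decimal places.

seg 1 [0°–33.6°] uniform, h=8: full span → s += 8 → s = 8.0000
seg 2 [33.6°–163.3°] dwell: s stays 8.0000
seg 3 [163.3°–218.4°] simple-harmonic, h=-7: θ=180.3° here. β=17, B=55.1. -7/2·(1 − cos(π·0.3085)) = -1.5194 → s = 6.4806

6.4806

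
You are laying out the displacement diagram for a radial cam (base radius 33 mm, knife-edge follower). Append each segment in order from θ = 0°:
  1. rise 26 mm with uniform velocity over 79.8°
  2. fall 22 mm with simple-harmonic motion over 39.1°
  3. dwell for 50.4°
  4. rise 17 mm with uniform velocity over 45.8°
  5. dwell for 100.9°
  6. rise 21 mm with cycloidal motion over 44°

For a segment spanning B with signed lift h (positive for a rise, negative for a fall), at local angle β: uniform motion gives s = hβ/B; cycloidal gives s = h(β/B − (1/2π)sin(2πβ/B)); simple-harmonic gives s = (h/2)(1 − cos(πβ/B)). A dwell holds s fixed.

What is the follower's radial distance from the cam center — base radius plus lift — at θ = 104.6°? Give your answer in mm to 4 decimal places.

seg 1 [0°–79.8°] uniform, h=26: full span → s += 26 → s = 26.0000
seg 2 [79.8°–118.9°] simple-harmonic, h=-22: θ=104.6° here. β=24.8, B=39.1. -22/2·(1 − cos(π·0.6343)) = -15.5037 → s = 10.4963
radial distance = base radius + s = 33 + 10.4963 = 43.4963

43.4963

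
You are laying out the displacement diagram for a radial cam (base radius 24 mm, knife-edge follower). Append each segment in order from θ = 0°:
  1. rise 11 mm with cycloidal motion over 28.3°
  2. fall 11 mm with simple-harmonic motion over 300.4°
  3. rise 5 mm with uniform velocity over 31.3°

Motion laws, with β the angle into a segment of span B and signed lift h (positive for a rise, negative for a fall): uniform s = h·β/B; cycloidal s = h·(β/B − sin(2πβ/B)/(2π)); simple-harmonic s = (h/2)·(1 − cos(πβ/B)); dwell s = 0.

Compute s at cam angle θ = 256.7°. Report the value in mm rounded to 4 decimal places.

seg 1 [0°–28.3°] cycloidal, h=11: full span → s += 11 → s = 11.0000
seg 2 [28.3°–328.7°] simple-harmonic, h=-11: θ=256.7° here. β=228.4, B=300.4. -11/2·(1 − cos(π·0.7603)) = -9.5131 → s = 1.4869

1.4869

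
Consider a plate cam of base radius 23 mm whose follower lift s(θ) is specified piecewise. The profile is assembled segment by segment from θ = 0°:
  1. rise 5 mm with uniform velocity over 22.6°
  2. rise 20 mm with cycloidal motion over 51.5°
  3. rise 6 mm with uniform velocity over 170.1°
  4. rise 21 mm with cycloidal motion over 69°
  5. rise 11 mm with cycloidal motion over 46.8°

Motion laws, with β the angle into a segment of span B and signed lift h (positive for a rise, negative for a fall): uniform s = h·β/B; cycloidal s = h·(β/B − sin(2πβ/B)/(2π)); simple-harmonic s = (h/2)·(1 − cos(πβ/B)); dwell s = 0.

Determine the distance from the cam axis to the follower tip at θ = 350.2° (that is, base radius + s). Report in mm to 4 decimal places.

seg 1 [0°–22.6°] uniform, h=5: full span → s += 5 → s = 5.0000
seg 2 [22.6°–74.1°] cycloidal, h=20: full span → s += 20 → s = 25.0000
seg 3 [74.1°–244.2°] uniform, h=6: full span → s += 6 → s = 31.0000
seg 4 [244.2°–313.2°] cycloidal, h=21: full span → s += 21 → s = 52.0000
seg 5 [313.2°–360°] cycloidal, h=11: θ=350.2° here. β=37, B=46.8. 11·(0.7906 − sin(2π·0.7906)/(2π)) = 10.3906 → s = 62.3906
radial distance = base radius + s = 23 + 62.3906 = 85.3906

85.3906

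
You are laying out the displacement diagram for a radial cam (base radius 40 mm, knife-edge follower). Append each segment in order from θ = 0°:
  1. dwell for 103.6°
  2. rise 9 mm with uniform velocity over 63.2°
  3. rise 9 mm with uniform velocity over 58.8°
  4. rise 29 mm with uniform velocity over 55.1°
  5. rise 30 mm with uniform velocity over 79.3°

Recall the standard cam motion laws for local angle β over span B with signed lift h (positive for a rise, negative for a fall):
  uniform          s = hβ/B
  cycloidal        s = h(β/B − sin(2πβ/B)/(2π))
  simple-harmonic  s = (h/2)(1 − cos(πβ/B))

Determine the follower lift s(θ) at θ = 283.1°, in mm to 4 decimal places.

seg 1 [0°–103.6°] dwell: s stays 0.0000
seg 2 [103.6°–166.8°] uniform, h=9: full span → s += 9 → s = 9.0000
seg 3 [166.8°–225.6°] uniform, h=9: full span → s += 9 → s = 18.0000
seg 4 [225.6°–280.7°] uniform, h=29: full span → s += 29 → s = 47.0000
seg 5 [280.7°–360°] uniform, h=30: θ=283.1° here. β=2.4, B=79.3. 30·2.4/79.3 = 0.9079 → s = 47.9079

47.9079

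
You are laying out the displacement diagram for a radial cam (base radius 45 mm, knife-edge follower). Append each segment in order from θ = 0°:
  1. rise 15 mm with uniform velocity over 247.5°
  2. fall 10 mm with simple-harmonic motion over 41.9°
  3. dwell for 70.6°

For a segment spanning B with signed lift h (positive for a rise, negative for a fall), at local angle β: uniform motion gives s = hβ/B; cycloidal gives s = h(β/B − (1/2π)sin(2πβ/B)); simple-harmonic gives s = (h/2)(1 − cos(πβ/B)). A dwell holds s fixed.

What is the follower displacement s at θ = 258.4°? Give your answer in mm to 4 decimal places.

seg 1 [0°–247.5°] uniform, h=15: full span → s += 15 → s = 15.0000
seg 2 [247.5°–289.4°] simple-harmonic, h=-10: θ=258.4° here. β=10.9, B=41.9. -10/2·(1 − cos(π·0.2601)) = -1.5789 → s = 13.4211

13.4211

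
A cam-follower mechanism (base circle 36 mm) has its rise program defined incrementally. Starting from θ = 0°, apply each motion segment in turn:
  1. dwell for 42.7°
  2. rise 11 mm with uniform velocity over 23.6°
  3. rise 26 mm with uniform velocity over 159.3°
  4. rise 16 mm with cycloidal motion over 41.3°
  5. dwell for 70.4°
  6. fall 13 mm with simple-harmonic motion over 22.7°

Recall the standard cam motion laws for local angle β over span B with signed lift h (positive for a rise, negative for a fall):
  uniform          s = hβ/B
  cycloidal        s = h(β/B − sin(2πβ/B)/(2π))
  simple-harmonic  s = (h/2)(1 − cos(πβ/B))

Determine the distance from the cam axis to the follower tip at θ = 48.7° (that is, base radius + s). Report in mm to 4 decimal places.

seg 1 [0°–42.7°] dwell: s stays 0.0000
seg 2 [42.7°–66.3°] uniform, h=11: θ=48.7° here. β=6, B=23.6. 11·6/23.6 = 2.7966 → s = 2.7966
radial distance = base radius + s = 36 + 2.7966 = 38.7966

38.7966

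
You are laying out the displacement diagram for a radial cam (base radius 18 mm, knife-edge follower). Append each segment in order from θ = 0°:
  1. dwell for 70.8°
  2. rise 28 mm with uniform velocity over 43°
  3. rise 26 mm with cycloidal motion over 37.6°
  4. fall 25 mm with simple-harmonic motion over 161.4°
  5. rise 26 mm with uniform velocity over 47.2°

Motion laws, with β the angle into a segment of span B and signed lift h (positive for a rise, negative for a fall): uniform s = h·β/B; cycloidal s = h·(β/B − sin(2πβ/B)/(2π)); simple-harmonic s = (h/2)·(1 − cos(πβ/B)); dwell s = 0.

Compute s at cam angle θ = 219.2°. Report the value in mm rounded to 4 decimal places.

seg 1 [0°–70.8°] dwell: s stays 0.0000
seg 2 [70.8°–113.8°] uniform, h=28: full span → s += 28 → s = 28.0000
seg 3 [113.8°–151.4°] cycloidal, h=26: full span → s += 26 → s = 54.0000
seg 4 [151.4°–312.8°] simple-harmonic, h=-25: θ=219.2° here. β=67.8, B=161.4. -25/2·(1 − cos(π·0.4201)) = -9.3942 → s = 44.6058

44.6058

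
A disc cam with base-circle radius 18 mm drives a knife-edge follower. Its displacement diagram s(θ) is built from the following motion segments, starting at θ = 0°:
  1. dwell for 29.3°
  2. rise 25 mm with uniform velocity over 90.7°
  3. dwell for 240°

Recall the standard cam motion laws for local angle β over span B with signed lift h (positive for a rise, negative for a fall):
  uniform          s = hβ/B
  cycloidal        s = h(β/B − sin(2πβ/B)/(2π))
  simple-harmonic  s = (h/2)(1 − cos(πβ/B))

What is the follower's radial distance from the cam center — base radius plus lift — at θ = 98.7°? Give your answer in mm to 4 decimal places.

seg 1 [0°–29.3°] dwell: s stays 0.0000
seg 2 [29.3°–120°] uniform, h=25: θ=98.7° here. β=69.4, B=90.7. 25·69.4/90.7 = 19.1290 → s = 19.1290
radial distance = base radius + s = 18 + 19.1290 = 37.1290

37.1290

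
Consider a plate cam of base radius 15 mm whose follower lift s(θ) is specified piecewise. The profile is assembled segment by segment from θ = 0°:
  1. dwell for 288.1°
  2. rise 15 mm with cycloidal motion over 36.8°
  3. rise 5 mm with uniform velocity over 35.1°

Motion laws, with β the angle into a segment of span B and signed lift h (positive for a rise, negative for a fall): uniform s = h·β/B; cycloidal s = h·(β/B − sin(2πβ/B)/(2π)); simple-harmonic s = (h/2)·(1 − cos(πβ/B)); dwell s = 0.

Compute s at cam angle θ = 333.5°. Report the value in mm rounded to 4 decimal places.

seg 1 [0°–288.1°] dwell: s stays 0.0000
seg 2 [288.1°–324.9°] cycloidal, h=15: full span → s += 15 → s = 15.0000
seg 3 [324.9°–360°] uniform, h=5: θ=333.5° here. β=8.6, B=35.1. 5·8.6/35.1 = 1.2251 → s = 16.2251

16.2251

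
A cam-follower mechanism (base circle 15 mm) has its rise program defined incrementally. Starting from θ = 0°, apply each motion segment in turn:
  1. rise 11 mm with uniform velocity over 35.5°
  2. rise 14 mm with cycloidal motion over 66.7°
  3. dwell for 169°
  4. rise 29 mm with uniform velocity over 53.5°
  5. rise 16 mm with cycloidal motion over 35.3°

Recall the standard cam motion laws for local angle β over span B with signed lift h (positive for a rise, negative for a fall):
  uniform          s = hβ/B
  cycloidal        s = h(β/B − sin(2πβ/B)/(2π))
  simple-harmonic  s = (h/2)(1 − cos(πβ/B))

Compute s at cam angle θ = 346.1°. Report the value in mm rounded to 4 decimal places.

seg 1 [0°–35.5°] uniform, h=11: full span → s += 11 → s = 11.0000
seg 2 [35.5°–102.2°] cycloidal, h=14: full span → s += 14 → s = 25.0000
seg 3 [102.2°–271.2°] dwell: s stays 25.0000
seg 4 [271.2°–324.7°] uniform, h=29: full span → s += 29 → s = 54.0000
seg 5 [324.7°–360°] cycloidal, h=16: θ=346.1° here. β=21.4, B=35.3. 16·(0.6062 − sin(2π·0.6062)/(2π)) = 11.2760 → s = 65.2760

65.2760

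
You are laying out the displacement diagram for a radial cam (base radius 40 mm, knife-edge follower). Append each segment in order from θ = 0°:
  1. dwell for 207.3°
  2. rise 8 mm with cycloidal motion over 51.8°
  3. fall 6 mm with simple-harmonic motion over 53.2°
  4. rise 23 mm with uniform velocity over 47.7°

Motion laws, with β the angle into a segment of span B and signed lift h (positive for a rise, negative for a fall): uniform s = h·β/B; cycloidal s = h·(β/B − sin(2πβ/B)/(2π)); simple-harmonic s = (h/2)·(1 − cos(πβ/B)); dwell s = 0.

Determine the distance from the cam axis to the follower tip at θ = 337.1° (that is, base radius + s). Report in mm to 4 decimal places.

seg 1 [0°–207.3°] dwell: s stays 0.0000
seg 2 [207.3°–259.1°] cycloidal, h=8: full span → s += 8 → s = 8.0000
seg 3 [259.1°–312.3°] simple-harmonic, h=-6: full span → s += -6 → s = 2.0000
seg 4 [312.3°–360°] uniform, h=23: θ=337.1° here. β=24.8, B=47.7. 23·24.8/47.7 = 11.9581 → s = 13.9581
radial distance = base radius + s = 40 + 13.9581 = 53.9581

53.9581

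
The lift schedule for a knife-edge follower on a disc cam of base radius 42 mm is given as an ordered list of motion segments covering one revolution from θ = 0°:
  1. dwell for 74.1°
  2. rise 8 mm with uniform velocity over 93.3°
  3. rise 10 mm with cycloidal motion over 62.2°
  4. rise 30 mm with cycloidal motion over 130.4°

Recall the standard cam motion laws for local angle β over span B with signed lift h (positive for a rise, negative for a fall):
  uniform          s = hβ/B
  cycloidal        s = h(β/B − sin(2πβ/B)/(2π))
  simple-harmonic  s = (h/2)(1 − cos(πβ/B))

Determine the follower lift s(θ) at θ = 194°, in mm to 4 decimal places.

seg 1 [0°–74.1°] dwell: s stays 0.0000
seg 2 [74.1°–167.4°] uniform, h=8: full span → s += 8 → s = 8.0000
seg 3 [167.4°–229.6°] cycloidal, h=10: θ=194° here. β=26.6, B=62.2. 10·(0.4277 − sin(2π·0.4277)/(2π)) = 3.5777 → s = 11.5777

11.5777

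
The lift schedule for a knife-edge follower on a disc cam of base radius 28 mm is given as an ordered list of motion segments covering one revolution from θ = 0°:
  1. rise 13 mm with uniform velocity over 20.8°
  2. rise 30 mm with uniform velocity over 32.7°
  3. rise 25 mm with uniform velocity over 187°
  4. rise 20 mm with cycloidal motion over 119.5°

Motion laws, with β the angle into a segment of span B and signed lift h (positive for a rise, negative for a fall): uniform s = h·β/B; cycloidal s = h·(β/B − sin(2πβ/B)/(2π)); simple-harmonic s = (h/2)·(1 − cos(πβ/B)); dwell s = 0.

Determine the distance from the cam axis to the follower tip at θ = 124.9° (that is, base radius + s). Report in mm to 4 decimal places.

seg 1 [0°–20.8°] uniform, h=13: full span → s += 13 → s = 13.0000
seg 2 [20.8°–53.5°] uniform, h=30: full span → s += 30 → s = 43.0000
seg 3 [53.5°–240.5°] uniform, h=25: θ=124.9° here. β=71.4, B=187. 25·71.4/187 = 9.5455 → s = 52.5455
radial distance = base radius + s = 28 + 52.5455 = 80.5455

80.5455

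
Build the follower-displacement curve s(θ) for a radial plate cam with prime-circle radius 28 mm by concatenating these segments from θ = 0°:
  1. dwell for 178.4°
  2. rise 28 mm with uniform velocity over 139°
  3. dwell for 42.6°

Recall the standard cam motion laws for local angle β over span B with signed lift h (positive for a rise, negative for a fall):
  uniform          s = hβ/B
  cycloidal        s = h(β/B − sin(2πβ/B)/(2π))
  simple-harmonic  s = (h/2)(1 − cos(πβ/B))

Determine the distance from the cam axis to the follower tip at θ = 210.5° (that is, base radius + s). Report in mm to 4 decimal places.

seg 1 [0°–178.4°] dwell: s stays 0.0000
seg 2 [178.4°–317.4°] uniform, h=28: θ=210.5° here. β=32.1, B=139. 28·32.1/139 = 6.4662 → s = 6.4662
radial distance = base radius + s = 28 + 6.4662 = 34.4662

34.4662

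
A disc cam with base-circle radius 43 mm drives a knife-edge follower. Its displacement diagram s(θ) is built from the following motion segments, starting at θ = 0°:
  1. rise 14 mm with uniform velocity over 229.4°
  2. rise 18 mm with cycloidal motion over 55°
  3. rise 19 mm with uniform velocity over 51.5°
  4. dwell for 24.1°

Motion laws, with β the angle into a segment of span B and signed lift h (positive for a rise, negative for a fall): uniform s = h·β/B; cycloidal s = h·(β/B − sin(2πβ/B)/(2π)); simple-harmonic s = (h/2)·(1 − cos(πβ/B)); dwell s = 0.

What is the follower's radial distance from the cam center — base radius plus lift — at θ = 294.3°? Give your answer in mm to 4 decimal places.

seg 1 [0°–229.4°] uniform, h=14: full span → s += 14 → s = 14.0000
seg 2 [229.4°–284.4°] cycloidal, h=18: full span → s += 18 → s = 32.0000
seg 3 [284.4°–335.9°] uniform, h=19: θ=294.3° here. β=9.9, B=51.5. 19·9.9/51.5 = 3.6524 → s = 35.6524
radial distance = base radius + s = 43 + 35.6524 = 78.6524

78.6524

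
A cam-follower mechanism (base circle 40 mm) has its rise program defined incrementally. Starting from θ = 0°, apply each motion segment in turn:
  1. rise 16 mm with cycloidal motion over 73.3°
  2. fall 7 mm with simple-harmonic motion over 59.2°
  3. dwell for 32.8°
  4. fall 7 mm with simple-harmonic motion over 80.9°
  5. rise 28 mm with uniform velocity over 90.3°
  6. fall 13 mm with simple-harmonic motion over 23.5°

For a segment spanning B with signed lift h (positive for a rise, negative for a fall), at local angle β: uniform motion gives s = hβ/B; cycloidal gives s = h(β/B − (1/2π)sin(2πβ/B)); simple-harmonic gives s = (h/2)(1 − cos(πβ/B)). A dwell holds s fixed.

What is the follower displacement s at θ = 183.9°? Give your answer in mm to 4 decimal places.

seg 1 [0°–73.3°] cycloidal, h=16: full span → s += 16 → s = 16.0000
seg 2 [73.3°–132.5°] simple-harmonic, h=-7: full span → s += -7 → s = 9.0000
seg 3 [132.5°–165.3°] dwell: s stays 9.0000
seg 4 [165.3°–246.2°] simple-harmonic, h=-7: θ=183.9° here. β=18.6, B=80.9. -7/2·(1 − cos(π·0.2299)) = -0.8740 → s = 8.1260

8.1260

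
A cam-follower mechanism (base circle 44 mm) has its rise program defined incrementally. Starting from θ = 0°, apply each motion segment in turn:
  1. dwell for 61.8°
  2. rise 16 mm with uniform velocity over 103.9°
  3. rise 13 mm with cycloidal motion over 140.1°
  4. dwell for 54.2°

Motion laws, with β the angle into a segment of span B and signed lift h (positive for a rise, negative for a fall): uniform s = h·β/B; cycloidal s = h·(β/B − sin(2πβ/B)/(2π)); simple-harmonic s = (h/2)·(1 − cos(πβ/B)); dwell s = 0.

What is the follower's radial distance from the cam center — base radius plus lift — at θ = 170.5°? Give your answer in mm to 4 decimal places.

seg 1 [0°–61.8°] dwell: s stays 0.0000
seg 2 [61.8°–165.7°] uniform, h=16: full span → s += 16 → s = 16.0000
seg 3 [165.7°–305.8°] cycloidal, h=13: θ=170.5° here. β=4.8, B=140.1. 13·(0.0343 − sin(2π·0.0343)/(2π)) = 0.0034 → s = 16.0034
radial distance = base radius + s = 44 + 16.0034 = 60.0034

60.0034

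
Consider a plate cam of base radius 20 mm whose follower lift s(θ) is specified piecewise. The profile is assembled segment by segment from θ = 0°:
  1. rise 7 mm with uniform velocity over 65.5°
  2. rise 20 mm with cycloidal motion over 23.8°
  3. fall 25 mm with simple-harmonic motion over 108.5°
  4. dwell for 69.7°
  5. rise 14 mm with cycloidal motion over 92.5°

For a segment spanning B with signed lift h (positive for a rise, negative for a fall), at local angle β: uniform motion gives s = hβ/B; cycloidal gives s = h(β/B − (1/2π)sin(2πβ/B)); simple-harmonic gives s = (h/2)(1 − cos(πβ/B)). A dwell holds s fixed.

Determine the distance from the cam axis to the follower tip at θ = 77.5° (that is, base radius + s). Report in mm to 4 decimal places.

seg 1 [0°–65.5°] uniform, h=7: full span → s += 7 → s = 7.0000
seg 2 [65.5°–89.3°] cycloidal, h=20: θ=77.5° here. β=12, B=23.8. 20·(0.5042 − sin(2π·0.5042)/(2π)) = 10.1681 → s = 17.1681
radial distance = base radius + s = 20 + 17.1681 = 37.1681

37.1681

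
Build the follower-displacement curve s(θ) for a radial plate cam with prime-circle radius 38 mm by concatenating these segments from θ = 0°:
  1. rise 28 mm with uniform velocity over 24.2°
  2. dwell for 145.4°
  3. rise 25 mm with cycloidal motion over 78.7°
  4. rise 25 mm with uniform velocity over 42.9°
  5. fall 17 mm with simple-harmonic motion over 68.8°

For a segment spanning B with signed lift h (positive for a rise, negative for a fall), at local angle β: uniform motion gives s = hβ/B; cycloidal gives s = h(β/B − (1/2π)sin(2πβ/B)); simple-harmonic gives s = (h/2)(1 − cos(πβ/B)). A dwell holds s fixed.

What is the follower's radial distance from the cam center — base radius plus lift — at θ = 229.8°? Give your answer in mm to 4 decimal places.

seg 1 [0°–24.2°] uniform, h=28: full span → s += 28 → s = 28.0000
seg 2 [24.2°–169.6°] dwell: s stays 28.0000
seg 3 [169.6°–248.3°] cycloidal, h=25: θ=229.8° here. β=60.2, B=78.7. 25·(0.7649 − sin(2π·0.7649)/(2π)) = 23.0846 → s = 51.0846
radial distance = base radius + s = 38 + 51.0846 = 89.0846

89.0846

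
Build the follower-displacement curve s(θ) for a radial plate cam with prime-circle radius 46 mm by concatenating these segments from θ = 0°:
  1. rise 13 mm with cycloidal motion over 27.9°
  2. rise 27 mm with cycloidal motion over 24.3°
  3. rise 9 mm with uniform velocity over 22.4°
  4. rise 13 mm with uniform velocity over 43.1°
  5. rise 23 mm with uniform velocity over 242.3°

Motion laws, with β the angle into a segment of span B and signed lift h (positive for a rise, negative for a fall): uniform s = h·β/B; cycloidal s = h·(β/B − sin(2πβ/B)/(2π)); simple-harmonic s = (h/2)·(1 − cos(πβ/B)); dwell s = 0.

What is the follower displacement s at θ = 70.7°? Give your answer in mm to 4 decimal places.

seg 1 [0°–27.9°] cycloidal, h=13: full span → s += 13 → s = 13.0000
seg 2 [27.9°–52.2°] cycloidal, h=27: full span → s += 27 → s = 40.0000
seg 3 [52.2°–74.6°] uniform, h=9: θ=70.7° here. β=18.5, B=22.4. 9·18.5/22.4 = 7.4330 → s = 47.4330

47.4330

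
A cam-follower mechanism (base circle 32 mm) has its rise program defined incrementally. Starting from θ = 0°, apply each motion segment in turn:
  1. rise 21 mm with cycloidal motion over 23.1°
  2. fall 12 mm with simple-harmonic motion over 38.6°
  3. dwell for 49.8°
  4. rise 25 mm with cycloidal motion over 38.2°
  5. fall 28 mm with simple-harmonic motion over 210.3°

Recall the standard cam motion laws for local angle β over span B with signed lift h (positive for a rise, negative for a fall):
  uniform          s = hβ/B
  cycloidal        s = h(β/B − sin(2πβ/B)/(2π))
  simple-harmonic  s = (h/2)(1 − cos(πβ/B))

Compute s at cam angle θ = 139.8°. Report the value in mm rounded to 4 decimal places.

seg 1 [0°–23.1°] cycloidal, h=21: full span → s += 21 → s = 21.0000
seg 2 [23.1°–61.7°] simple-harmonic, h=-12: full span → s += -12 → s = 9.0000
seg 3 [61.7°–111.5°] dwell: s stays 9.0000
seg 4 [111.5°–149.7°] cycloidal, h=25: θ=139.8° here. β=28.3, B=38.2. 25·(0.7408 − sin(2π·0.7408)/(2π)) = 22.4932 → s = 31.4932

31.4932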